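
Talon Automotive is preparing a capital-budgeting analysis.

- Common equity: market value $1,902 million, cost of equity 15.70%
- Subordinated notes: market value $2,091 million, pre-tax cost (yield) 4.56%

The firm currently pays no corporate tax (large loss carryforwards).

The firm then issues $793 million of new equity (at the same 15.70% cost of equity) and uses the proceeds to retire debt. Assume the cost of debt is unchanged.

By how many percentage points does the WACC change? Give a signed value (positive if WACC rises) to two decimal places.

Current WACC:
Total capital V = 1902 + 2091 = 3993.
Equity: weight = 1902/3993 = 0.4763; cost = 15.7%.
Subordinated notes: weight = 2091/3993 = 0.5237; after-tax cost = 4.56% × (1 − 0%) = 4.5600%.
WACC = 0.4763 × 15.7000% + 0.5237 × 4.5600% = 9.8664%.
After the change:
Total capital V = 2695 + 1298 = 3993.
Equity: weight = 2695/3993 = 0.6749; cost = 15.7%.
Subordinated notes: weight = 1298/3993 = 0.3251; after-tax cost = 4.56% × (1 − 0%) = 4.5600%.
WACC = 0.6749 × 15.7000% + 0.3251 × 4.5600% = 12.0787%.
Change in WACC = 12.0787% − 9.8664% = 2.2124 pp.

+2.21 pp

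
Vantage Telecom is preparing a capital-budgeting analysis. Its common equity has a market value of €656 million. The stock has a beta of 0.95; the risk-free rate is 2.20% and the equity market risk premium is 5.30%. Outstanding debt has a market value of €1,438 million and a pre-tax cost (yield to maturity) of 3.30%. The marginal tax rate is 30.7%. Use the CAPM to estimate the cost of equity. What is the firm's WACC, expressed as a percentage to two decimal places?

Cost of equity via CAPM: Re = 2.2% + 0.95 × 5.3% = 7.2350%.
Total capital V = 656 + 1438 = 2094.
Equity: weight = 656/2094 = 0.3133; cost = 7.235%.
Debt: weight = 1438/2094 = 0.6867; after-tax cost = 3.3% × (1 − 30.7%) = 2.2869%.
WACC = 0.3133 × 7.2350% + 0.6867 × 2.2869% = 3.8370%.

3.84%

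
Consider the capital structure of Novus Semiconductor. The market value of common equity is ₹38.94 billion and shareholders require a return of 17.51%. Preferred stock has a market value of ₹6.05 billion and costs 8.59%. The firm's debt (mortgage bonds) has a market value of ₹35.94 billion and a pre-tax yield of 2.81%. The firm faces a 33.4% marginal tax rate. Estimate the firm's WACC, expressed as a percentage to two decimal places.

9.90%

Total capital V = 38.94 + 6.05 + 35.94 = 80.93.
Equity: weight = 38.94/80.93 = 0.4812; cost = 17.51%.
Preferred: weight = 6.05/80.93 = 0.0748; cost = 8.59%.
Mortgage bonds: weight = 35.94/80.93 = 0.4441; after-tax cost = 2.81% × (1 − 33.4%) = 1.8715%.
WACC = 0.4812 × 17.5100% + 0.0748 × 8.5900% + 0.4441 × 1.8715% = 9.8983%.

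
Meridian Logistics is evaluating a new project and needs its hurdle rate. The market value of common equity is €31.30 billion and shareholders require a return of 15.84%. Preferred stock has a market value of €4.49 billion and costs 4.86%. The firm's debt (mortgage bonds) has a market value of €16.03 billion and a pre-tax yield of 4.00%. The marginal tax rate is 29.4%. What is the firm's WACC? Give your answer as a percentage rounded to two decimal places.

Total capital V = 31.3 + 4.49 + 16.03 = 51.82.
Equity: weight = 31.3/51.82 = 0.6040; cost = 15.84%.
Preferred: weight = 4.49/51.82 = 0.0866; cost = 4.86%.
Mortgage bonds: weight = 16.03/51.82 = 0.3093; after-tax cost = 4% × (1 − 29.4%) = 2.8240%.
WACC = 0.6040 × 15.8400% + 0.0866 × 4.8600% + 0.3093 × 2.8240% = 10.8623%.

10.86%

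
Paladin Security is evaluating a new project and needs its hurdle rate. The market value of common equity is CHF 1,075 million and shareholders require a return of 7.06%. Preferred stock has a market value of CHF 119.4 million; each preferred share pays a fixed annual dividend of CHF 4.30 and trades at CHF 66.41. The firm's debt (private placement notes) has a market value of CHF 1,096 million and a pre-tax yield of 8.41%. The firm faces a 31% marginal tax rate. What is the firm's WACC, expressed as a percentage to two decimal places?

Cost of preferred: Rp = 4.3 / 66.41 = 6.4749%.
Total capital V = 1075 + 119.4 + 1096 = 2290.4.
Equity: weight = 1075/2290.4 = 0.4694; cost = 7.06%.
Preferred: weight = 119.4/2290.4 = 0.0521; cost = 6.4749%.
Private placement notes: weight = 1096/2290.4 = 0.4785; after-tax cost = 8.41% × (1 − 31%) = 5.8029%.
WACC = 0.4694 × 7.0600% + 0.0521 × 6.4749% + 0.4785 × 5.8029% = 6.4280%.

6.43%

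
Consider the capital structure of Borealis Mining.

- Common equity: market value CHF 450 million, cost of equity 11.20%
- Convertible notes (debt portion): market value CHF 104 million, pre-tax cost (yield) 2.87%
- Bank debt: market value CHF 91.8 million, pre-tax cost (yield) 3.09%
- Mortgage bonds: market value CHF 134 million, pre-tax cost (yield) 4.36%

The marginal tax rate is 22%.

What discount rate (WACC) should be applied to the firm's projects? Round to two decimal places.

Total capital V = 450 + 104 + 91.8 + 134 = 779.8.
Equity: weight = 450/779.8 = 0.5771; cost = 11.2%.
Convertible notes (debt portion): weight = 104/779.8 = 0.1334; after-tax cost = 2.87% × (1 − 22%) = 2.2386%.
Bank debt: weight = 91.8/779.8 = 0.1177; after-tax cost = 3.09% × (1 − 22%) = 2.4102%.
Mortgage bonds: weight = 134/779.8 = 0.1718; after-tax cost = 4.36% × (1 − 22%) = 3.4008%.
WACC = 0.5771 × 11.2000% + 0.1334 × 2.2386% + 0.1177 × 2.4102% + 0.1718 × 3.4008% = 7.6299%.

7.63%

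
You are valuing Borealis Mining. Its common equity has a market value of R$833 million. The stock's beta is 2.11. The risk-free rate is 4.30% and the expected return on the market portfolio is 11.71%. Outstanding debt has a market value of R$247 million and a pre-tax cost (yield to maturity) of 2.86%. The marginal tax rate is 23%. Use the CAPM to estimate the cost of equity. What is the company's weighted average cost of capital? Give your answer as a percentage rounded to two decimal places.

15.88%

Market risk premium = 11.71% − 4.3% = 7.41%.
Cost of equity via CAPM: Re = 4.3% + 2.11 × 7.41% = 19.9351%.
Total capital V = 833 + 247 = 1080.
Equity: weight = 833/1080 = 0.7713; cost = 19.9351%.
Debt: weight = 247/1080 = 0.2287; after-tax cost = 2.86% × (1 − 23%) = 2.2022%.
WACC = 0.7713 × 19.9351% + 0.2287 × 2.2022% = 15.8795%.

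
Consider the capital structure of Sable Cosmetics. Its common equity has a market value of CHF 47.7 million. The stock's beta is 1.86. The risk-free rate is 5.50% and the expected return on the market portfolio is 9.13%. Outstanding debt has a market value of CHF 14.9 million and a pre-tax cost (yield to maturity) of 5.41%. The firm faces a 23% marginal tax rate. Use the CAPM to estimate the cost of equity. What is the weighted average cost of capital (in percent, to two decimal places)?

10.33%

Market risk premium = 9.13% − 5.5% = 3.63%.
Cost of equity via CAPM: Re = 5.5% + 1.86 × 3.63% = 12.2518%.
Total capital V = 47.7 + 14.9 = 62.6.
Equity: weight = 47.7/62.6 = 0.7620; cost = 12.2518%.
Debt: weight = 14.9/62.6 = 0.2380; after-tax cost = 5.41% × (1 − 23%) = 4.1657%.
WACC = 0.7620 × 12.2518% + 0.2380 × 4.1657% = 10.3272%.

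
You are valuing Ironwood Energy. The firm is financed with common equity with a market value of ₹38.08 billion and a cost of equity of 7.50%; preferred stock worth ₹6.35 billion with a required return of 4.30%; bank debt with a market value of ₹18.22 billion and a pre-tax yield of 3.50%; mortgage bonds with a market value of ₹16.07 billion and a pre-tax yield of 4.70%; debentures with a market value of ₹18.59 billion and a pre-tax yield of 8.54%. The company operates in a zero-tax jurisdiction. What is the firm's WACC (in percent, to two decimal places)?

Total capital V = 38.08 + 6.35 + 18.22 + 16.07 + 18.59 = 97.31.
Equity: weight = 38.08/97.31 = 0.3913; cost = 7.5%.
Preferred: weight = 6.35/97.31 = 0.0653; cost = 4.3%.
Bank debt: weight = 18.22/97.31 = 0.1872; after-tax cost = 3.5% × (1 − 0%) = 3.5000%.
Mortgage bonds: weight = 16.07/97.31 = 0.1651; after-tax cost = 4.7% × (1 − 0%) = 4.7000%.
Debentures: weight = 18.59/97.31 = 0.1910; after-tax cost = 8.54% × (1 − 0%) = 8.5400%.
WACC = 0.3913 × 7.5000% + 0.0653 × 4.3000% + 0.1872 × 3.5000% + 0.1651 × 4.7000% + 0.1910 × 8.5400% = 6.2785%.

6.28%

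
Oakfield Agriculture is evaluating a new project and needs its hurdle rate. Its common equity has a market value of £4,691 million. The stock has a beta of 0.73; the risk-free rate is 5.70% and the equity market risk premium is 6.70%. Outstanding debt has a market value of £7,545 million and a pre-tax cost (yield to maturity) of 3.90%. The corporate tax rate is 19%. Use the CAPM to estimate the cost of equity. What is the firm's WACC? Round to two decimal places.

Cost of equity via CAPM: Re = 5.7% + 0.73 × 6.7% = 10.5910%.
Total capital V = 4691 + 7545 = 12236.
Equity: weight = 4691/12236 = 0.3834; cost = 10.591%.
Debt: weight = 7545/12236 = 0.6166; after-tax cost = 3.9% × (1 − 19%) = 3.1590%.
WACC = 0.3834 × 10.5910% + 0.6166 × 3.1590% = 6.0083%.

6.01%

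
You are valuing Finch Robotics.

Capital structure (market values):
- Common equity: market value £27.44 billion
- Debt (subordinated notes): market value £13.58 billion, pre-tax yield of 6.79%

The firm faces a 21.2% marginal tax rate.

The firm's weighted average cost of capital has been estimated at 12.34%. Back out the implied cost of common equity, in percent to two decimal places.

Total capital V = 27.44 + 13.58 = 41.02.
Equity weight = 27.44/41.02 = 0.6689.
Subordinated notes weight = 13.58/41.02 = 0.3311.
Debt contribution = 0.3311 × 6.79% × (1 − 21.2%) = 1.7713%.
Required equity contribution = 12.34% − 1.7713% = 10.5687%.
Re = 10.5687% / 0.6689 = 15.7991%.

15.80%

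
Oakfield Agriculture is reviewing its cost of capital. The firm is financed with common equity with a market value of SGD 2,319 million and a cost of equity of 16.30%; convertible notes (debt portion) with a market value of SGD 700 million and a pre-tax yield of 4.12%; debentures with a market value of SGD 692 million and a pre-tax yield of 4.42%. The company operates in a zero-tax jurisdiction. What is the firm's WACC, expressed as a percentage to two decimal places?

Total capital V = 2319 + 700 + 692 = 3711.
Equity: weight = 2319/3711 = 0.6249; cost = 16.3%.
Convertible notes (debt portion): weight = 700/3711 = 0.1886; after-tax cost = 4.12% × (1 − 0%) = 4.1200%.
Debentures: weight = 692/3711 = 0.1865; after-tax cost = 4.42% × (1 − 0%) = 4.4200%.
WACC = 0.6249 × 16.3000% + 0.1886 × 4.1200% + 0.1865 × 4.4200% = 11.7872%.

11.79%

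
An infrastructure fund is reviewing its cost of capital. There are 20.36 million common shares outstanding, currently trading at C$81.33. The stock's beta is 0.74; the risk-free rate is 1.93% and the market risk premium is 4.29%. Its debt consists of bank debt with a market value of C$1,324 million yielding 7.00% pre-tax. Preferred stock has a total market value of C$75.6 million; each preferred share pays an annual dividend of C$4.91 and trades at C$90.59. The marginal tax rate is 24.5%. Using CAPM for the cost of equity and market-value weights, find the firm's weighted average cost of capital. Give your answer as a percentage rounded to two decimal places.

5.19%

Cost of equity via CAPM: Re = 1.93% + 0.74 × 4.29% = 5.1046%.
Cost of preferred: Rp = 4.91 / 90.59 = 5.4200%.
Market value of equity E = 81.33 × 20.36m = 1655.8788m.
Total capital V = 1655.8788 + 75.6 + 1324 = 3055.4788.
Equity: weight = 1655.8788/3055.4788 = 0.5419; cost = 5.1046%.
Preferred: weight = 75.6/3055.4788 = 0.0247; cost = 5.42%.
Bank debt: weight = 1324/3055.4788 = 0.4333; after-tax cost = 7% × (1 − 24.5%) = 5.2850%.
WACC = 0.5419 × 5.1046% + 0.0247 × 5.4200% + 0.4333 × 5.2850% = 5.1906%.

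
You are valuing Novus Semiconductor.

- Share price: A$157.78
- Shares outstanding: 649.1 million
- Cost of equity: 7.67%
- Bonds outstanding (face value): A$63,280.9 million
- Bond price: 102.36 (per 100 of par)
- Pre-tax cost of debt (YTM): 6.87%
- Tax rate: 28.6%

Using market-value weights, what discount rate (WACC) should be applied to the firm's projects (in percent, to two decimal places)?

Market value of equity E = 157.78 × 649.1m = 102414.998m. Market value of debt D = 63280.9m × 102.36/100 = 64774.32924m.
Total capital V = 102414.998 + 64774.32924 = 167189.32724.
Equity: weight = 102414.998/167189.32724 = 0.6126; cost = 7.67%.
Bonds outstanding: weight = 64774.32924/167189.32724 = 0.3874; after-tax cost = 6.87% × (1 − 28.6%) = 4.9052%.
WACC = 0.6126 × 7.6700% + 0.3874 × 4.9052% = 6.5988%.

6.60%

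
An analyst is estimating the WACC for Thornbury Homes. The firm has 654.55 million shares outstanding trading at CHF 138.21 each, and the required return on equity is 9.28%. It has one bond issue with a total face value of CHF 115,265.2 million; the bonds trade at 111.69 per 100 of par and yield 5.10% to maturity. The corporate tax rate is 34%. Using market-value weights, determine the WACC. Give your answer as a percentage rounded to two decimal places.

5.81%

Market value of equity E = 138.21 × 654.55m = 90465.3555m. Market value of debt D = 115265.2m × 111.69/100 = 128739.70188m.
Total capital V = 90465.3555 + 128739.70188 = 219205.05738.
Equity: weight = 90465.3555/219205.05738 = 0.4127; cost = 9.28%.
Bonds outstanding: weight = 128739.70188/219205.05738 = 0.5873; after-tax cost = 5.1% × (1 − 34%) = 3.3660%.
WACC = 0.4127 × 9.2800% + 0.5873 × 3.3660% = 5.8067%.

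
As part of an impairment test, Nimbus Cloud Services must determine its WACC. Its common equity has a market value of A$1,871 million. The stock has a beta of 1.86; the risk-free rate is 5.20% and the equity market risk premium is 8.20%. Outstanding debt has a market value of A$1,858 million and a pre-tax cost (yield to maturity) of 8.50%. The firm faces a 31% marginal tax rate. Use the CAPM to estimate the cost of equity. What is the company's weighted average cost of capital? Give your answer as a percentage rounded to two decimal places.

Cost of equity via CAPM: Re = 5.2% + 1.86 × 8.2% = 20.4520%.
Total capital V = 1871 + 1858 = 3729.
Equity: weight = 1871/3729 = 0.5017; cost = 20.452%.
Debt: weight = 1858/3729 = 0.4983; after-tax cost = 8.5% × (1 − 31%) = 5.8650%.
WACC = 0.5017 × 20.4520% + 0.4983 × 5.8650% = 13.1839%.

13.18%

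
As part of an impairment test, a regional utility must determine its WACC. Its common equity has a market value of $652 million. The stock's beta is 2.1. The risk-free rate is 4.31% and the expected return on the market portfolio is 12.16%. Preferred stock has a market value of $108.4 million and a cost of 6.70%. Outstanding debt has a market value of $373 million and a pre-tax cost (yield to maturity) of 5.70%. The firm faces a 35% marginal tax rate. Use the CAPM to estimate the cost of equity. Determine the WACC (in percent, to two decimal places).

Market risk premium = 12.16% − 4.31% = 7.85%.
Cost of equity via CAPM: Re = 4.31% + 2.1 × 7.85% = 20.7950%.
Total capital V = 652 + 108.4 + 373 = 1133.4.
Equity: weight = 652/1133.4 = 0.5753; cost = 20.795%.
Preferred: weight = 108.4/1133.4 = 0.0956; cost = 6.7%.
Debt: weight = 373/1133.4 = 0.3291; after-tax cost = 5.7% × (1 − 35%) = 3.7050%.
WACC = 0.5753 × 20.7950% + 0.0956 × 6.7000% + 0.3291 × 3.7050% = 13.8226%.

13.82%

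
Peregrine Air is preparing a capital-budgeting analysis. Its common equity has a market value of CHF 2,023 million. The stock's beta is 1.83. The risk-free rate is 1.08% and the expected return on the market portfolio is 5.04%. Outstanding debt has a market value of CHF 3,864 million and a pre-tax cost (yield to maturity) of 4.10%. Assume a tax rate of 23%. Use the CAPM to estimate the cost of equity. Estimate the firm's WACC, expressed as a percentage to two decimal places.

Market risk premium = 5.04% − 1.08% = 3.96%.
Cost of equity via CAPM: Re = 1.08% + 1.83 × 3.96% = 8.3268%.
Total capital V = 2023 + 3864 = 5887.
Equity: weight = 2023/5887 = 0.3436; cost = 8.3268%.
Debt: weight = 3864/5887 = 0.6564; after-tax cost = 4.1% × (1 − 23%) = 3.1570%.
WACC = 0.3436 × 8.3268% + 0.6564 × 3.1570% = 4.9335%.

4.93%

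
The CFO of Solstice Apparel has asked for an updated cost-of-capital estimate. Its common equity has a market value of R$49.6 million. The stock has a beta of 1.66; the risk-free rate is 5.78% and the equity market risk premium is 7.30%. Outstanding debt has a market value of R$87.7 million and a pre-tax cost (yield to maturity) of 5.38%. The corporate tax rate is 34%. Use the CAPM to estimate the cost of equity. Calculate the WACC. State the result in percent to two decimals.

8.73%

Cost of equity via CAPM: Re = 5.78% + 1.66 × 7.3% = 17.8980%.
Total capital V = 49.6 + 87.7 = 137.3.
Equity: weight = 49.6/137.3 = 0.3613; cost = 17.898%.
Debt: weight = 87.7/137.3 = 0.6387; after-tax cost = 5.38% × (1 − 34%) = 3.5508%.
WACC = 0.3613 × 17.8980% + 0.6387 × 3.5508% = 8.7338%.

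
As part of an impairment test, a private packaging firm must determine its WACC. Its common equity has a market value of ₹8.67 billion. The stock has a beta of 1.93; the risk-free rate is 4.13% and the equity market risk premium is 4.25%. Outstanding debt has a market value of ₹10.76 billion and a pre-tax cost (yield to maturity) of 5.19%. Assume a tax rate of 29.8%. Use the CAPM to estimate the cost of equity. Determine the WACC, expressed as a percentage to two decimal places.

Cost of equity via CAPM: Re = 4.13% + 1.93 × 4.25% = 12.3325%.
Total capital V = 8.67 + 10.76 = 19.43.
Equity: weight = 8.67/19.43 = 0.4462; cost = 12.3325%.
Debt: weight = 10.76/19.43 = 0.5538; after-tax cost = 5.19% × (1 − 29.8%) = 3.6434%.
WACC = 0.4462 × 12.3325% + 0.5538 × 3.6434% = 7.5206%.

7.52%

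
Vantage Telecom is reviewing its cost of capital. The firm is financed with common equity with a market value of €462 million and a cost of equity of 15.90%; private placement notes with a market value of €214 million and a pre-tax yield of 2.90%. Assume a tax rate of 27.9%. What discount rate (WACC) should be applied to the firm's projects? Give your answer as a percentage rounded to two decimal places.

Total capital V = 462 + 214 = 676.
Equity: weight = 462/676 = 0.6834; cost = 15.9%.
Private placement notes: weight = 214/676 = 0.3166; after-tax cost = 2.9% × (1 − 27.9%) = 2.0909%.
WACC = 0.6834 × 15.9000% + 0.3166 × 2.0909% = 11.5285%.

11.53%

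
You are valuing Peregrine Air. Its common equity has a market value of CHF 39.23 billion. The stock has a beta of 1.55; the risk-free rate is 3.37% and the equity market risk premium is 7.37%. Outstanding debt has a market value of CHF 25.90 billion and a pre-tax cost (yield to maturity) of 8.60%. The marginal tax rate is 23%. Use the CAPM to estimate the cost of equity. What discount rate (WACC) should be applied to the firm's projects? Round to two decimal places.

Cost of equity via CAPM: Re = 3.37% + 1.55 × 7.37% = 14.7935%.
Total capital V = 39.23 + 25.9 = 65.13.
Equity: weight = 39.23/65.13 = 0.6023; cost = 14.7935%.
Debt: weight = 25.9/65.13 = 0.3977; after-tax cost = 8.6% × (1 − 23%) = 6.6220%.
WACC = 0.6023 × 14.7935% + 0.3977 × 6.6220% = 11.5440%.

11.54%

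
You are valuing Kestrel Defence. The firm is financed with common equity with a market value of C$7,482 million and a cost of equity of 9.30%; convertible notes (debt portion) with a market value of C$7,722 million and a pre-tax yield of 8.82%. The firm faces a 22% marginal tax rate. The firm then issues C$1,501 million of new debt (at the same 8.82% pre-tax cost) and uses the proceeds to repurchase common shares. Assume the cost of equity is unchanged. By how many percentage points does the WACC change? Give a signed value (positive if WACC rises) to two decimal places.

Current WACC:
Total capital V = 7482 + 7722 = 15204.
Equity: weight = 7482/15204 = 0.4921; cost = 9.3%.
Convertible notes (debt portion): weight = 7722/15204 = 0.5079; after-tax cost = 8.82% × (1 − 22%) = 6.8796%.
WACC = 0.4921 × 9.3000% + 0.5079 × 6.8796% = 8.0707%.
After the change:
Total capital V = 5981 + 9223 = 15204.
Equity: weight = 5981/15204 = 0.3934; cost = 9.3%.
Convertible notes (debt portion): weight = 9223/15204 = 0.6066; after-tax cost = 8.82% × (1 − 22%) = 6.8796%.
WACC = 0.3934 × 9.3000% + 0.6066 × 6.8796% = 7.8317%.
Change in WACC = 7.8317% − 8.0707% = -0.2390 pp.

-0.24 pp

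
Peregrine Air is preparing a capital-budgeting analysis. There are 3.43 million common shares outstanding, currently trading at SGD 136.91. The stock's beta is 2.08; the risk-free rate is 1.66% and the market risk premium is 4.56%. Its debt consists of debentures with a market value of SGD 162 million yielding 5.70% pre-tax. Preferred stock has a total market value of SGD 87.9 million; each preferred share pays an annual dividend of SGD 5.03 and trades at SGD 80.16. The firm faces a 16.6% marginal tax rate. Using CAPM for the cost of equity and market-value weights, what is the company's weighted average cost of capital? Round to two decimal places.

9.11%

Cost of equity via CAPM: Re = 1.66% + 2.08 × 4.56% = 11.1448%.
Cost of preferred: Rp = 5.03 / 80.16 = 6.2750%.
Market value of equity E = 136.91 × 3.43m = 469.6013m.
Total capital V = 469.6013 + 87.9 + 162 = 719.5013.
Equity: weight = 469.6013/719.5013 = 0.6527; cost = 11.1448%.
Preferred: weight = 87.9/719.5013 = 0.1222; cost = 6.275%.
Debentures: weight = 162/719.5013 = 0.2252; after-tax cost = 5.7% × (1 − 16.6%) = 4.7538%.
WACC = 0.6527 × 11.1448% + 0.1222 × 6.2750% + 0.2252 × 4.7538% = 9.1109%.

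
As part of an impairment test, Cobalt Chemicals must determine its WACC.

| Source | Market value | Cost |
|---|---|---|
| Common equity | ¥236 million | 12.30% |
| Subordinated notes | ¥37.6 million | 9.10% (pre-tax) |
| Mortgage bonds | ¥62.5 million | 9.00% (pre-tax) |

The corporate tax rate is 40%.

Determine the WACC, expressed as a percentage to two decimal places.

Total capital V = 236 + 37.6 + 62.5 = 336.1.
Equity: weight = 236/336.1 = 0.7022; cost = 12.3%.
Subordinated notes: weight = 37.6/336.1 = 0.1119; after-tax cost = 9.1% × (1 − 40%) = 5.4600%.
Mortgage bonds: weight = 62.5/336.1 = 0.1860; after-tax cost = 9% × (1 − 40%) = 5.4000%.
WACC = 0.7022 × 12.3000% + 0.1119 × 5.4600% + 0.1860 × 5.4000% = 10.2517%.

10.25%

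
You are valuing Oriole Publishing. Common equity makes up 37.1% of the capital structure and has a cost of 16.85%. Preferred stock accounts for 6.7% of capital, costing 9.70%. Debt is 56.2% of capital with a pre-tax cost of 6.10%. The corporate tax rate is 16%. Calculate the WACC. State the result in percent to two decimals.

9.78%

After-tax cost of debt = 6.1% × (1 − 16%) = 5.1240%.
WACC = 0.371 × 16.8500% + 0.067 × 9.7000% + 0.562 × 5.1240% = 9.7809%.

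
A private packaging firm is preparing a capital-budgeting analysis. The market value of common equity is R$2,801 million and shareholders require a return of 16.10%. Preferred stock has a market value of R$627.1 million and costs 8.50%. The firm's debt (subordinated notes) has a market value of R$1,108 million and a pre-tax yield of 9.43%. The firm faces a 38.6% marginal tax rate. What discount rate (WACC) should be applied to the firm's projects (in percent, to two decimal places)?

Total capital V = 2801 + 627.1 + 1108 = 4536.1.
Equity: weight = 2801/4536.1 = 0.6175; cost = 16.1%.
Preferred: weight = 627.1/4536.1 = 0.1382; cost = 8.5%.
Subordinated notes: weight = 1108/4536.1 = 0.2443; after-tax cost = 9.43% × (1 − 38.6%) = 5.7900%.
WACC = 0.6175 × 16.1000% + 0.1382 × 8.5000% + 0.2443 × 5.7900% = 12.5310%.

12.53%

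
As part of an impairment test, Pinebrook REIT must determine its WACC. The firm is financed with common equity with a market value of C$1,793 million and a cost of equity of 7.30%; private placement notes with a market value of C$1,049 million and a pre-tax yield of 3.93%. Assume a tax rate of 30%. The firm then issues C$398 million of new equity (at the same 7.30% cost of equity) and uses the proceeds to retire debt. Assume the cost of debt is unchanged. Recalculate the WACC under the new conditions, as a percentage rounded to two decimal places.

After the change:
Total capital V = 2191 + 651 = 2842.
Equity: weight = 2191/2842 = 0.7709; cost = 7.3%.
Private placement notes: weight = 651/2842 = 0.2291; after-tax cost = 3.93% × (1 − 30%) = 2.7510%.
WACC = 0.7709 × 7.3000% + 0.2291 × 2.7510% = 6.2580%.

6.26%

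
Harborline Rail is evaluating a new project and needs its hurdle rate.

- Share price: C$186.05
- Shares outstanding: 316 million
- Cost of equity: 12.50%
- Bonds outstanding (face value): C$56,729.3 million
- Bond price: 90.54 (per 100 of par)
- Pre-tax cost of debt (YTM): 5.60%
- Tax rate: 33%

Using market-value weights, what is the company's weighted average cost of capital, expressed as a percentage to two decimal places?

8.42%

Market value of equity E = 186.05 × 316m = 58791.8m. Market value of debt D = 56729.3m × 90.54/100 = 51362.70822m.
Total capital V = 58791.8 + 51362.70822 = 110154.50822.
Equity: weight = 58791.8/110154.50822 = 0.5337; cost = 12.5%.
Bonds outstanding: weight = 51362.70822/110154.50822 = 0.4663; after-tax cost = 5.6% × (1 − 33%) = 3.7520%.
WACC = 0.5337 × 12.5000% + 0.4663 × 3.7520% = 8.4210%.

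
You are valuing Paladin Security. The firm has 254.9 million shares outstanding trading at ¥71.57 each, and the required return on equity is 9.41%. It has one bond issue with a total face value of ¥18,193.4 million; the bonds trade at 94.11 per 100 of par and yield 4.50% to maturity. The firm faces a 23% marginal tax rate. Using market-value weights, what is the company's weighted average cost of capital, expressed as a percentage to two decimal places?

6.53%

Market value of equity E = 71.57 × 254.9m = 18243.193m. Market value of debt D = 18193.4m × 94.11/100 = 17121.80874m.
Total capital V = 18243.193 + 17121.80874 = 35365.00174.
Equity: weight = 18243.193/35365.00174 = 0.5159; cost = 9.41%.
Bonds outstanding: weight = 17121.80874/35365.00174 = 0.4841; after-tax cost = 4.5% × (1 − 23%) = 3.4650%.
WACC = 0.5159 × 9.4100% + 0.4841 × 3.4650% = 6.5318%.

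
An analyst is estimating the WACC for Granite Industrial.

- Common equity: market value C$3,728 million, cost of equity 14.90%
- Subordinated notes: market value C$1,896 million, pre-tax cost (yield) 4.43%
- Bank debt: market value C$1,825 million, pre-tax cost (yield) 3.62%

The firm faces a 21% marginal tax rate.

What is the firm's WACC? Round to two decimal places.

Total capital V = 3728 + 1896 + 1825 = 7449.
Equity: weight = 3728/7449 = 0.5005; cost = 14.9%.
Subordinated notes: weight = 1896/7449 = 0.2545; after-tax cost = 4.43% × (1 − 21%) = 3.4997%.
Bank debt: weight = 1825/7449 = 0.2450; after-tax cost = 3.62% × (1 − 21%) = 2.8598%.
WACC = 0.5005 × 14.9000% + 0.2545 × 3.4997% + 0.2450 × 2.8598% = 9.0484%.

9.05%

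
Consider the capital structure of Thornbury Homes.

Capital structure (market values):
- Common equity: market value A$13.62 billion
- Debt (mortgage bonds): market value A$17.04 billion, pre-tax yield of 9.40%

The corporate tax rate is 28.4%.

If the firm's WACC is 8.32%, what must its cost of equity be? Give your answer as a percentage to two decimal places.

10.31%

Total capital V = 13.62 + 17.04 = 30.66.
Equity weight = 13.62/30.66 = 0.4442.
Mortgage bonds weight = 17.04/30.66 = 0.5558.
Debt contribution = 0.5558 × 9.4% × (1 − 28.4%) = 3.7406%.
Required equity contribution = 8.32% − 3.7406% = 4.5794%.
Re = 4.5794% / 0.4442 = 10.3088%.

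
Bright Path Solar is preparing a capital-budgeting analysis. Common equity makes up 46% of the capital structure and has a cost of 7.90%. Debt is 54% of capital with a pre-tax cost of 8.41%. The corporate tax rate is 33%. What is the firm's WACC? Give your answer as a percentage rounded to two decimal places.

6.68%

After-tax cost of debt = 8.41% × (1 − 33%) = 5.6347%.
WACC = 0.460 × 7.9000% + 0.540 × 5.6347% = 6.6767%.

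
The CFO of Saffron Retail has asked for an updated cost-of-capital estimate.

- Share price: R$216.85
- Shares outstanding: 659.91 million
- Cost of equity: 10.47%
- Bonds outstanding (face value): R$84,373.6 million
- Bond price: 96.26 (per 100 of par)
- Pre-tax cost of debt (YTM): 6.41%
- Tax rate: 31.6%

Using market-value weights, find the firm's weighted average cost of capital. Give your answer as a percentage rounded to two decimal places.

Market value of equity E = 216.85 × 659.91m = 143101.4835m. Market value of debt D = 84373.6m × 96.26/100 = 81218.02736m.
Total capital V = 143101.4835 + 81218.02736 = 224319.51086.
Equity: weight = 143101.4835/224319.51086 = 0.6379; cost = 10.47%.
Bonds outstanding: weight = 81218.02736/224319.51086 = 0.3621; after-tax cost = 6.41% × (1 − 31.6%) = 4.3844%.
WACC = 0.6379 × 10.4700% + 0.3621 × 4.3844% = 8.2666%.

8.27%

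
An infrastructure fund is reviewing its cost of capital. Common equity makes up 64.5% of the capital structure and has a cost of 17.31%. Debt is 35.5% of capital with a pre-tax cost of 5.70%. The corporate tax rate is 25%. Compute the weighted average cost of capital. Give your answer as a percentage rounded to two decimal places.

After-tax cost of debt = 5.7% × (1 − 25%) = 4.2750%.
WACC = 0.645 × 17.3100% + 0.355 × 4.2750% = 12.6826%.

12.68%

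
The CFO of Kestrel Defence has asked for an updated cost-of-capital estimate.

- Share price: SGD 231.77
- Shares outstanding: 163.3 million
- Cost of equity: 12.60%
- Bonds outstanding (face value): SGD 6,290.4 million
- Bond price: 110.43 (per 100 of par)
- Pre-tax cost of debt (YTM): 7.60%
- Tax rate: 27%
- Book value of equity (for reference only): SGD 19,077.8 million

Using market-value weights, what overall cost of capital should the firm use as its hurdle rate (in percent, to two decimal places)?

Market value of equity E = 231.77 × 163.3m = 37848.041m. Market value of debt D = 6290.4m × 110.43/100 = 6946.48872m.
Total capital V = 37848.041 + 6946.48872 = 44794.52972.
Equity: weight = 37848.041/44794.52972 = 0.8449; cost = 12.6%.
Bonds outstanding: weight = 6946.48872/44794.52972 = 0.1551; after-tax cost = 7.6% × (1 − 27%) = 5.5480%.
WACC = 0.8449 × 12.6000% + 0.1551 × 5.5480% = 11.5064%.

11.51%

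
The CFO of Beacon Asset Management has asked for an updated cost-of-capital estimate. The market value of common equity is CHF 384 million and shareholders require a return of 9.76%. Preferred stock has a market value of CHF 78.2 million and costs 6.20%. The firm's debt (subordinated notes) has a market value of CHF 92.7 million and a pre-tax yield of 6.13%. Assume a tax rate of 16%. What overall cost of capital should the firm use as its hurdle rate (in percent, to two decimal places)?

8.49%

Total capital V = 384 + 78.2 + 92.7 = 554.9.
Equity: weight = 384/554.9 = 0.6920; cost = 9.76%.
Preferred: weight = 78.2/554.9 = 0.1409; cost = 6.2%.
Subordinated notes: weight = 92.7/554.9 = 0.1671; after-tax cost = 6.13% × (1 − 16%) = 5.1492%.
WACC = 0.6920 × 9.7600% + 0.1409 × 6.2000% + 0.1671 × 5.1492% = 8.4880%.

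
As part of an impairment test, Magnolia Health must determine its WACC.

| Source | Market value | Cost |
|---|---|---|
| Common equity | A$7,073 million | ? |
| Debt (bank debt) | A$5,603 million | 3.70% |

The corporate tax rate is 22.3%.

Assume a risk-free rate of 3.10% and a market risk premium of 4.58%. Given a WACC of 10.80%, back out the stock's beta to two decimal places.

3.05

Total capital V = 7073 + 5603 = 12676.
Equity weight = 7073/12676 = 0.5580.
Bank debt weight = 5603/12676 = 0.4420.
Debt contribution = 0.4420 × 3.7% × (1 − 22.3%) = 1.2708%.
Required equity contribution = 10.8% − 1.2708% = 9.5292%  ⇒  Re = 17.0780%.
CAPM: 17.0780% = 3.1% + β × 4.58%  ⇒  β = 3.0520.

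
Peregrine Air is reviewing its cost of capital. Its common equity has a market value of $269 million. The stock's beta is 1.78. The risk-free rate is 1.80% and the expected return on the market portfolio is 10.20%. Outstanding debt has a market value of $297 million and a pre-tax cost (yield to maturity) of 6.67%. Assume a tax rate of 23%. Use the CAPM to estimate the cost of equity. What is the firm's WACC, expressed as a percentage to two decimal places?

Market risk premium = 10.2% − 1.8% = 8.4%.
Cost of equity via CAPM: Re = 1.8% + 1.78 × 8.4% = 16.7520%.
Total capital V = 269 + 297 = 566.
Equity: weight = 269/566 = 0.4753; cost = 16.752%.
Debt: weight = 297/566 = 0.5247; after-tax cost = 6.67% × (1 − 23%) = 5.1359%.
WACC = 0.4753 × 16.7520% + 0.5247 × 5.1359% = 10.6566%.

10.66%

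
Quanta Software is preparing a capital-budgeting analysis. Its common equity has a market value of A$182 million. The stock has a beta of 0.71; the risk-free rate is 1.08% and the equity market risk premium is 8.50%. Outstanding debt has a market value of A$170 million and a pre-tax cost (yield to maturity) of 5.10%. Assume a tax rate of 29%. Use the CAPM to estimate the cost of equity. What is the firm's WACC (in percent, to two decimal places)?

5.43%

Cost of equity via CAPM: Re = 1.08% + 0.71 × 8.5% = 7.1150%.
Total capital V = 182 + 170 = 352.
Equity: weight = 182/352 = 0.5170; cost = 7.115%.
Debt: weight = 170/352 = 0.4830; after-tax cost = 5.1% × (1 − 29%) = 3.6210%.
WACC = 0.5170 × 7.1150% + 0.4830 × 3.6210% = 5.4276%.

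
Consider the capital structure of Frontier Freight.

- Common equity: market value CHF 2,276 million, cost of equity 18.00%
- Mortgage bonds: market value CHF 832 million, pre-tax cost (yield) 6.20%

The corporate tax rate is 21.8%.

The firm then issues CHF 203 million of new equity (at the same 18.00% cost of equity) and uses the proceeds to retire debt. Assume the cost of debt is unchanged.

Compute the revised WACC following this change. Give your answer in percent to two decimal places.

15.34%

After the change:
Total capital V = 2479 + 629 = 3108.
Equity: weight = 2479/3108 = 0.7976; cost = 18%.
Mortgage bonds: weight = 629/3108 = 0.2024; after-tax cost = 6.2% × (1 − 21.8%) = 4.8484%.
WACC = 0.7976 × 18.0000% + 0.2024 × 4.8484% = 15.3384%.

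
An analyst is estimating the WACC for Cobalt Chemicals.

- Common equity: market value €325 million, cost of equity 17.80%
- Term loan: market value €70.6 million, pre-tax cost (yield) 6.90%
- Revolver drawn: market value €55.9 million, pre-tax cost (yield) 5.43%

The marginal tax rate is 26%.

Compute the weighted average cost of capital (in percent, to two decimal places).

14.11%

Total capital V = 325 + 70.6 + 55.9 = 451.5.
Equity: weight = 325/451.5 = 0.7198; cost = 17.8%.
Term loan: weight = 70.6/451.5 = 0.1564; after-tax cost = 6.9% × (1 − 26%) = 5.1060%.
Revolver drawn: weight = 55.9/451.5 = 0.1238; after-tax cost = 5.43% × (1 − 26%) = 4.0182%.
WACC = 0.7198 × 17.8000% + 0.1564 × 5.1060% + 0.1238 × 4.0182% = 14.1088%.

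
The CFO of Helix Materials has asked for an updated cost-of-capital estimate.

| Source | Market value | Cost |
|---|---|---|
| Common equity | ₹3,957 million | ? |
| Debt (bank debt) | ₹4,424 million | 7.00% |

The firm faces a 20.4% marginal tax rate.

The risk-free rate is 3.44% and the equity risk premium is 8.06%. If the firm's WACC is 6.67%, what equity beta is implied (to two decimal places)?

Total capital V = 3957 + 4424 = 8381.
Equity weight = 3957/8381 = 0.4721.
Bank debt weight = 4424/8381 = 0.5279.
Debt contribution = 0.5279 × 7% × (1 − 20.4%) = 2.9412%.
Required equity contribution = 6.67% − 2.9412% = 3.7288%  ⇒  Re = 7.8976%.
CAPM: 7.8976% = 3.44% + β × 8.06%  ⇒  β = 0.5531.

0.55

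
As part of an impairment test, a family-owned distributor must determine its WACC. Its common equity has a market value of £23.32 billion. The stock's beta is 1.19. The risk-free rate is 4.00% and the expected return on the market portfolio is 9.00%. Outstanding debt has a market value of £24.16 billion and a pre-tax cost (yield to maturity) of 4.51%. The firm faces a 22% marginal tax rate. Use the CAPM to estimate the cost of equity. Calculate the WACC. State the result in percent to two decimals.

Market risk premium = 9.0% − 4.0% = 5.0%.
Cost of equity via CAPM: Re = 4.0% + 1.19 × 5.0% = 9.9500%.
Total capital V = 23.32 + 24.16 = 47.48.
Equity: weight = 23.32/47.48 = 0.4912; cost = 9.95%.
Debt: weight = 24.16/47.48 = 0.5088; after-tax cost = 4.51% × (1 − 22%) = 3.5178%.
WACC = 0.4912 × 9.9500% + 0.5088 × 3.5178% = 6.6770%.

6.68%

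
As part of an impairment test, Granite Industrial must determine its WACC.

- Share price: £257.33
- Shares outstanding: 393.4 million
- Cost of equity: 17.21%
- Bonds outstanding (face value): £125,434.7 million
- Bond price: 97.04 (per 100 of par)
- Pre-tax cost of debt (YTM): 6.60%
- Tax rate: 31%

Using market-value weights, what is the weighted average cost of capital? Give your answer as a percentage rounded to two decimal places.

10.30%

Market value of equity E = 257.33 × 393.4m = 101233.622m. Market value of debt D = 125434.7m × 97.04/100 = 121721.83288m.
Total capital V = 101233.622 + 121721.83288 = 222955.45488.
Equity: weight = 101233.622/222955.45488 = 0.4541; cost = 17.21%.
Bonds outstanding: weight = 121721.83288/222955.45488 = 0.5459; after-tax cost = 6.6% × (1 − 31%) = 4.5540%.
WACC = 0.4541 × 17.2100% + 0.5459 × 4.5540% = 10.3005%.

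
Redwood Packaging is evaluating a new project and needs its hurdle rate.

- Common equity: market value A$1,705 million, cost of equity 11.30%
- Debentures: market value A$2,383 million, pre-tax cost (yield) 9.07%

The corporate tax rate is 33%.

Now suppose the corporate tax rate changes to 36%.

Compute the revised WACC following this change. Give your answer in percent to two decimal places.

8.10%

After the change:
Total capital V = 1705 + 2383 = 4088.
Equity: weight = 1705/4088 = 0.4171; cost = 11.3%.
Debentures: weight = 2383/4088 = 0.5829; after-tax cost = 9.07% × (1 − 36%) = 5.8048%.
WACC = 0.4171 × 11.3000% + 0.5829 × 5.8048% = 8.0967%.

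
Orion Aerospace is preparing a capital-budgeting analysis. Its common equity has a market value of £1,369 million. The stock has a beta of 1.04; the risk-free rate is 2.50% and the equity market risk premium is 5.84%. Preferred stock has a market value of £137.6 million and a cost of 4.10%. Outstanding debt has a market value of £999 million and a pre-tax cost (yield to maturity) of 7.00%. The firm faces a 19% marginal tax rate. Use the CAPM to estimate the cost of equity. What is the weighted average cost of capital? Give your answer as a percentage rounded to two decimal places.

7.17%

Cost of equity via CAPM: Re = 2.5% + 1.04 × 5.84% = 8.5736%.
Total capital V = 1369 + 137.6 + 999 = 2505.6.
Equity: weight = 1369/2505.6 = 0.5464; cost = 8.5736%.
Preferred: weight = 137.6/2505.6 = 0.0549; cost = 4.1%.
Debt: weight = 999/2505.6 = 0.3987; after-tax cost = 7% × (1 − 19%) = 5.6700%.
WACC = 0.5464 × 8.5736% + 0.0549 × 4.1000% + 0.3987 × 5.6700% = 7.1702%.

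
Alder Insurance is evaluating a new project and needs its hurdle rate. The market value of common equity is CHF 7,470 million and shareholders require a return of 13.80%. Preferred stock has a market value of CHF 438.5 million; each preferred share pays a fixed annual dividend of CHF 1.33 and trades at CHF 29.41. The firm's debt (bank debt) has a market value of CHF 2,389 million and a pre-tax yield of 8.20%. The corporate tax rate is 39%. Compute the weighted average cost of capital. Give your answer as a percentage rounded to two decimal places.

Cost of preferred: Rp = 1.33 / 29.41 = 4.5223%.
Total capital V = 7470 + 438.5 + 2389 = 10297.5.
Equity: weight = 7470/10297.5 = 0.7254; cost = 13.8%.
Preferred: weight = 438.5/10297.5 = 0.0426; cost = 4.5223%.
Bank debt: weight = 2389/10297.5 = 0.2320; after-tax cost = 8.2% × (1 − 39%) = 5.0020%.
WACC = 0.7254 × 13.8000% + 0.0426 × 4.5223% + 0.2320 × 5.0020% = 11.3638%.

11.36%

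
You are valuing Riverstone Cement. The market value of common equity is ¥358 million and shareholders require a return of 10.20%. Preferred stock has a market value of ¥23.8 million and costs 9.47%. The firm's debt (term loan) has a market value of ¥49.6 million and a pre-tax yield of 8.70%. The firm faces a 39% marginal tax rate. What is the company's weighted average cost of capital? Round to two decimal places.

Total capital V = 358 + 23.8 + 49.6 = 431.4.
Equity: weight = 358/431.4 = 0.8299; cost = 10.2%.
Preferred: weight = 23.8/431.4 = 0.0552; cost = 9.47%.
Term loan: weight = 49.6/431.4 = 0.1150; after-tax cost = 8.7% × (1 − 39%) = 5.3070%.
WACC = 0.8299 × 10.2000% + 0.0552 × 9.4700% + 0.1150 × 5.3070% = 9.5972%.

9.60%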